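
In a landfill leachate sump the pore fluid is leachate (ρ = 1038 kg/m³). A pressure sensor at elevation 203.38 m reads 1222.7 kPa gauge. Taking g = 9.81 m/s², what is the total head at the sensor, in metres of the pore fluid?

h ≈ 323.46 m

ψ = P/(ρg) = 1222.7×1000 / (1038 × 9.81) = 120.08 m.
h = z + ψ = 203.38 + 120.08 = 323.46 m.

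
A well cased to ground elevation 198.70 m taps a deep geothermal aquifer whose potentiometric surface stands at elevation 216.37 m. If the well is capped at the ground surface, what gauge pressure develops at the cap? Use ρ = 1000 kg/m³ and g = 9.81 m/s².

P ≈ 173 kPa

Head above the cap: Δh = 216.37 − 198.70 = 17.67 m.
P = ρgΔh = 1000 × 9.81 × 17.67 = 173343 Pa ≈ 173 kPa.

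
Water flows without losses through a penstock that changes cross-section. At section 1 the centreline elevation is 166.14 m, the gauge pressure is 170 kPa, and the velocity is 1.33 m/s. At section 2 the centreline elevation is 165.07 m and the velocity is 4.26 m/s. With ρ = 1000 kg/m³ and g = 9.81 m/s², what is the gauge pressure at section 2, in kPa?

P₂ ≈ 172 kPa

Pressure head at 1: ψ₁ = P₁/(ρg) = 170×1000 / (1000 × 9.81) = 17.33 m.
Velocity heads: v₁²/2g = 1.33²/19.62 = 0.090 m; v₂²/2g = 4.26²/19.62 = 0.925 m.
Total head H = z₁ + ψ₁ + v₁²/2g = 166.14 + 17.33 + 0.090 = 183.56 m.
ψ₂ = H − z₂ − v₂²/2g = 183.56 − 165.07 − 0.925 = 17.57 m.
P₂ = ρgψ₂ = 1000 × 9.81 × 17.57 ≈ 172 kPa.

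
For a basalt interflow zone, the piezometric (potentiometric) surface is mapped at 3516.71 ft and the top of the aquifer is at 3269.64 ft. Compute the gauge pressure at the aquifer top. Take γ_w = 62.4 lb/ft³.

Pressure head at the aquifer top: ψ = h − z = 3516.71 − 3269.64 = 247.07 ft.
P = γψ/144 = 62.4 × 247.07 / 144 = 107 psi.

P ≈ 107 psi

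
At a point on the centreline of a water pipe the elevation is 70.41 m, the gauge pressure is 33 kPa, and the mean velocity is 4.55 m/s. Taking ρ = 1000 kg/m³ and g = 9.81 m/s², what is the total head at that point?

h ≈ 74.83 m

Pressure head ψ = P/(ρg) = 33×1000 / (1000 × 9.81) = 3.36 m.
Velocity head = v²/(2g) = 4.55² / (2 × 9.81) = 1.055 m.
h = z + ψ + v²/(2g) = 70.41 + 3.36 + 1.055 = 74.83 m.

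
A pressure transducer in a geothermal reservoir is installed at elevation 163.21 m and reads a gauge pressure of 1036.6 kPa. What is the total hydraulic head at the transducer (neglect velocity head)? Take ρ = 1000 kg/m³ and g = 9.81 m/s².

ψ = P/(ρg) = 1036.6×1000 / (1000 × 9.81) = 105.67 m.
h = z + ψ = 163.21 + 105.67 = 268.88 m.

h ≈ 268.88 m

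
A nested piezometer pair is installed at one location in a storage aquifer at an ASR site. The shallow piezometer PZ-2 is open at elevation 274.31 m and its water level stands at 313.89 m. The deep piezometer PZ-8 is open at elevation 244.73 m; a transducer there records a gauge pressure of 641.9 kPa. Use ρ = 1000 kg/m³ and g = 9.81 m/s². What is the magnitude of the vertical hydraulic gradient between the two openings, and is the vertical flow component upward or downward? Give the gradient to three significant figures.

Total head at PZ-2: h = 313.89 m (water level in the standpipe).
Pressure head at PZ-8: ψ = P/(ρg) = 641.9×1000 / (1000 × 9.81) = 65.43 m.
Total head at PZ-8: h = z + ψ = 244.73 + 65.43 = 310.16 m.
Δh = h(PZ-2) − h(PZ-8) = 313.89 − 310.16 = 3.73 m.
Vertical separation Δz = 274.31 − 244.73 = 29.58 m.
|i_v| = |Δh| / Δz = 3.73 / 29.58 = 0.126.
Head is higher in the shallow piezometer, so vertical flow is downward (recharge condition).

|i_v| ≈ 0.126; vertical flow is downward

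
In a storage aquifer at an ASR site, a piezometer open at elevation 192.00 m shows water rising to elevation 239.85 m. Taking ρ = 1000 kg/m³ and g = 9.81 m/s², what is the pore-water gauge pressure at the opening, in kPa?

Pressure head ψ = h − z = 239.85 − 192.00 = 47.85 m.
P = ρgψ = 1000 × 9.81 × 47.85 = 469408 Pa ≈ 469 kPa.

P ≈ 469 kPa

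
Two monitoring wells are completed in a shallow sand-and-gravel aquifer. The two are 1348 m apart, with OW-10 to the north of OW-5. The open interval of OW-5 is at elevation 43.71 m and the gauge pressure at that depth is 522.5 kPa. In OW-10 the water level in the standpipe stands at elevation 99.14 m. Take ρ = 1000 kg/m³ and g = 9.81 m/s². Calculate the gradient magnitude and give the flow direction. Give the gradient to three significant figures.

Pressure head at OW-5: ψ = P/(ρg) = 522.5×1000 / (1000 × 9.81) = 53.26 m.
Total head at OW-5: h = z + ψ = 43.71 + 53.26 = 96.97 m.
Total head at OW-10: h = 99.14 m (water level in the piezometer is the total head).
Head difference: h(OW-5) − h(OW-10) = 96.97 − 99.14 = -2.17 m.
Hydraulic gradient: i = |Δh| / L = 2.17 / 1348 = 0.00161.
Flow is from higher to lower head: from OW-10 toward OW-5, i.e. toward the south.

i ≈ 0.00161; groundwater flows toward the south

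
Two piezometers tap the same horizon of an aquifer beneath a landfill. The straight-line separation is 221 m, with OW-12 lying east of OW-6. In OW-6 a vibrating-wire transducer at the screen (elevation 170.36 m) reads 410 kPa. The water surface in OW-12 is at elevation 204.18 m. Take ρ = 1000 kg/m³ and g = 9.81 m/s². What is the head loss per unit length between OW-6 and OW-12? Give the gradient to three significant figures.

Pressure head at OW-6: ψ = P/(ρg) = 410×1000 / (1000 × 9.81) = 41.79 m.
Total head at OW-6: h = z + ψ = 170.36 + 41.79 = 212.15 m.
Total head at OW-12: h = 204.18 m (water level in the piezometer is the total head).
Head difference: h(OW-6) − h(OW-12) = 212.15 − 204.18 = 7.97 m.
Hydraulic gradient: i = |Δh| / L = 7.97 / 221 = 0.0361.

i ≈ 0.0361 m/m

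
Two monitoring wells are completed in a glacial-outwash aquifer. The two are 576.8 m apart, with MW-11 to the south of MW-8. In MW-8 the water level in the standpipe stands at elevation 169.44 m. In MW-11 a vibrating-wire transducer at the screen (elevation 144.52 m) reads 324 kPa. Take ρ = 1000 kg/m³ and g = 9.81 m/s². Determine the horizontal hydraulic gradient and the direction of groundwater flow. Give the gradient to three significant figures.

i ≈ 0.0141; groundwater flows toward the north

Total head at MW-8: h = 169.44 m (water level in the piezometer is the total head).
Pressure head at MW-11: ψ = P/(ρg) = 324×1000 / (1000 × 9.81) = 33.03 m.
Total head at MW-11: h = z + ψ = 144.52 + 33.03 = 177.55 m.
Head difference: h(MW-8) − h(MW-11) = 169.44 − 177.55 = -8.11 m.
Hydraulic gradient: i = |Δh| / L = 8.11 / 576.8 = 0.0141.
Flow is from higher to lower head: from MW-11 toward MW-8, i.e. toward the north.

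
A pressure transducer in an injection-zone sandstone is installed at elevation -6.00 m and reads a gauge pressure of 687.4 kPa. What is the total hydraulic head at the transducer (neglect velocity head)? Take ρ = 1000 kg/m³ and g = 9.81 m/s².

h ≈ 64.07 m

ψ = P/(ρg) = 687.4×1000 / (1000 × 9.81) = 70.07 m.
h = z + ψ = -6.00 + 70.07 = 64.07 m.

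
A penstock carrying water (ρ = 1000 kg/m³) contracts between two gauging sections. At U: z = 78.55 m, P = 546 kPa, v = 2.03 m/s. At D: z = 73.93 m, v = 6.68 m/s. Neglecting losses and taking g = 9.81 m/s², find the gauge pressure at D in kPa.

P₂ ≈ 571 kPa

Pressure head at U: ψ₁ = P₁/(ρg) = 546×1000 / (1000 × 9.81) = 55.66 m.
Velocity heads: v₁²/2g = 2.03²/19.62 = 0.210 m; v₂²/2g = 6.68²/19.62 = 2.274 m.
Total head H = z₁ + ψ₁ + v₁²/2g = 78.55 + 55.66 + 0.210 = 134.42 m.
ψ₂ = H − z₂ − v₂²/2g = 134.42 − 73.93 − 2.274 = 58.22 m.
P₂ = ρgψ₂ = 1000 × 9.81 × 58.22 ≈ 571 kPa.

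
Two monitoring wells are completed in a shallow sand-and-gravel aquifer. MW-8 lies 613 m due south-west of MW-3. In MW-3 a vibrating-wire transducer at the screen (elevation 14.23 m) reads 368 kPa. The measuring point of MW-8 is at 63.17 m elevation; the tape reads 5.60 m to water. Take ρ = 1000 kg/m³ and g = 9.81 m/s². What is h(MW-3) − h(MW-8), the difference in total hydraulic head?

Pressure head at MW-3: ψ = P/(ρg) = 368×1000 / (1000 × 9.81) = 37.51 m.
Total head at MW-3: h = z + ψ = 14.23 + 37.51 = 51.74 m.
Total head at MW-8: h = 63.17 − 5.60 = 57.57 m.
Head difference: h(MW-3) − h(MW-8) = 51.74 − 57.57 = -5.83 m.

Δh ≈ -5.83 m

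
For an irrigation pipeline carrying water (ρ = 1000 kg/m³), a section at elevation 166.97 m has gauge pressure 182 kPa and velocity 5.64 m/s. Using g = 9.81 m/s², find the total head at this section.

h ≈ 187.14 m

Pressure head ψ = P/(ρg) = 182×1000 / (1000 × 9.81) = 18.55 m.
Velocity head = v²/(2g) = 5.64² / (2 × 9.81) = 1.621 m.
h = z + ψ + v²/(2g) = 166.97 + 18.55 + 1.621 = 187.14 m.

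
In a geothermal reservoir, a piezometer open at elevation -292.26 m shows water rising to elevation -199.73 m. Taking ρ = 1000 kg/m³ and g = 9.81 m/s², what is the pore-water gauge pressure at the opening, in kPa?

Pressure head ψ = h − z = -199.73 − (-292.26) = 92.53 m.
P = ρgψ = 1000 × 9.81 × 92.53 = 907719 Pa ≈ 908 kPa.

P ≈ 908 kPa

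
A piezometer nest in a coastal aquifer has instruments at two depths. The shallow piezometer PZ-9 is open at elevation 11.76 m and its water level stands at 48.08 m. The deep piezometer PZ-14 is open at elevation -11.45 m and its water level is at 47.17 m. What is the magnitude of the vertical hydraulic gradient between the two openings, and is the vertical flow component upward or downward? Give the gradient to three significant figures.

|i_v| ≈ 0.0392; vertical flow is downward

Total head at PZ-9: h = 48.08 m (water level in the standpipe).
Total head at PZ-14: h = 47.17 m.
Δh = h(PZ-9) − h(PZ-14) = 48.08 − 47.17 = 0.91 m.
Vertical separation Δz = 11.76 − (-11.45) = 23.21 m.
|i_v| = |Δh| / Δz = 0.91 / 23.21 = 0.0392.
Head is higher in the shallow piezometer, so vertical flow is downward (recharge condition).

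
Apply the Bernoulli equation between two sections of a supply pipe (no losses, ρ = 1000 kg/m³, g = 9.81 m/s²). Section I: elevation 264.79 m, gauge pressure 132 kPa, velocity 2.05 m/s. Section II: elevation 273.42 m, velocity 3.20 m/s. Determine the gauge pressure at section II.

P₂ ≈ 44.3 kPa

Pressure head at I: ψ₁ = P₁/(ρg) = 132×1000 / (1000 × 9.81) = 13.46 m.
Velocity heads: v₁²/2g = 2.05²/19.62 = 0.214 m; v₂²/2g = 3.20²/19.62 = 0.522 m.
Total head H = z₁ + ψ₁ + v₁²/2g = 264.79 + 13.46 + 0.214 = 278.46 m.
ψ₂ = H − z₂ − v₂²/2g = 278.46 − 273.42 − 0.522 = 4.52 m.
P₂ = ρgψ₂ = 1000 × 9.81 × 4.52 ≈ 44.3 kPa.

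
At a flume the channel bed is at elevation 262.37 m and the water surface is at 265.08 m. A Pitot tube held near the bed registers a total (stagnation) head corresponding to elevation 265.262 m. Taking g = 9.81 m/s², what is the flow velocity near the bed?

Near the bed, under hydrostatic conditions, the piezometric head (z + ψ) equals the free-surface elevation, 265.08 m.
Velocity head = total − piezometric = 265.262 − 265.08 = 0.182 m.
v = √(2g·h_v) = √(2 × 9.81 × 0.182) = 1.89 m/s.

v ≈ 1.89 m/s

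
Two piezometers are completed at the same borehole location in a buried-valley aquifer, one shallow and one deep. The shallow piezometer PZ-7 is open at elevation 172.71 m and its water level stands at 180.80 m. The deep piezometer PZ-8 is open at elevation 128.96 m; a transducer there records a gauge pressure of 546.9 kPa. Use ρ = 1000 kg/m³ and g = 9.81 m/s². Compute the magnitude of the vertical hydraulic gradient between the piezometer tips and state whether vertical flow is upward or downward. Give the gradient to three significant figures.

Total head at PZ-7: h = 180.80 m (water level in the standpipe).
Pressure head at PZ-8: ψ = P/(ρg) = 546.9×1000 / (1000 × 9.81) = 55.75 m.
Total head at PZ-8: h = z + ψ = 128.96 + 55.75 = 184.71 m.
Δh = h(PZ-7) − h(PZ-8) = 180.80 − 184.71 = -3.91 m.
Vertical separation Δz = 172.71 − 128.96 = 43.75 m.
|i_v| = |Δh| / Δz = 3.91 / 43.75 = 0.0894.
Head is higher in the deep piezometer, so vertical flow is upward (discharge condition).

|i_v| ≈ 0.0894; vertical flow is upward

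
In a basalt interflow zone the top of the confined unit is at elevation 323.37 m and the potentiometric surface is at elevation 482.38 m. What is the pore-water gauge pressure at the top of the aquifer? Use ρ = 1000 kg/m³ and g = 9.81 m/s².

Pressure head at the aquifer top: ψ = h − z = 482.38 − 323.37 = 159.01 m.
P = ρgψ = 1000 × 9.81 × 159.01 = 1559888 Pa ≈ 1560 kPa.

P ≈ 1560 kPa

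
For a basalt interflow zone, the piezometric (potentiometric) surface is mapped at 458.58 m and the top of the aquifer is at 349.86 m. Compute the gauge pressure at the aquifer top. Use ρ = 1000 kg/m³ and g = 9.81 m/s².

Pressure head at the aquifer top: ψ = h − z = 458.58 − 349.86 = 108.72 m.
P = ρgψ = 1000 × 9.81 × 108.72 = 1066543 Pa ≈ 1070 kPa.

P ≈ 1070 kPa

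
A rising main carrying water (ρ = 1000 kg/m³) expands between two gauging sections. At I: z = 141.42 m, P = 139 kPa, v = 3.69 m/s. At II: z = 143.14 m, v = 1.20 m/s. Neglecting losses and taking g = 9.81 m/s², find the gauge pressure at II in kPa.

Pressure head at I: ψ₁ = P₁/(ρg) = 139×1000 / (1000 × 9.81) = 14.17 m.
Velocity heads: v₁²/2g = 3.69²/19.62 = 0.694 m; v₂²/2g = 1.20²/19.62 = 0.073 m.
Total head H = z₁ + ψ₁ + v₁²/2g = 141.42 + 14.17 + 0.694 = 156.28 m.
ψ₂ = H − z₂ − v₂²/2g = 156.28 − 143.14 − 0.073 = 13.07 m.
P₂ = ρgψ₂ = 1000 × 9.81 × 13.07 ≈ 128 kPa.

P₂ ≈ 128 kPa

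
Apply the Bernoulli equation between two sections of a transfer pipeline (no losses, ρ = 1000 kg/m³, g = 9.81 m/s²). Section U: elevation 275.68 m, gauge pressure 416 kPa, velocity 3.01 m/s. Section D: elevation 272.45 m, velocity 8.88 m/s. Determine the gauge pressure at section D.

P₂ ≈ 413 kPa

Pressure head at U: ψ₁ = P₁/(ρg) = 416×1000 / (1000 × 9.81) = 42.41 m.
Velocity heads: v₁²/2g = 3.01²/19.62 = 0.462 m; v₂²/2g = 8.88²/19.62 = 4.019 m.
Total head H = z₁ + ψ₁ + v₁²/2g = 275.68 + 42.41 + 0.462 = 318.55 m.
ψ₂ = H − z₂ − v₂²/2g = 318.55 − 272.45 − 4.019 = 42.08 m.
P₂ = ρgψ₂ = 1000 × 9.81 × 42.08 ≈ 413 kPa.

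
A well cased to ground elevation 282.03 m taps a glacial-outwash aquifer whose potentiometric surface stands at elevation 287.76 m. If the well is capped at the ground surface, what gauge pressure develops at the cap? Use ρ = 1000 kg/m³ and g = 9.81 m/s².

P ≈ 56.2 kPa

Head above the cap: Δh = 287.76 − 282.03 = 5.73 m.
P = ρgΔh = 1000 × 9.81 × 5.73 = 56211 Pa ≈ 56.2 kPa.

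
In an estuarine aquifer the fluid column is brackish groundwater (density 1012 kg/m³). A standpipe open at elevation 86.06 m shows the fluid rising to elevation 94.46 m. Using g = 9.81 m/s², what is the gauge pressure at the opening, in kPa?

P ≈ 83.4 kPa

Pressure head ψ = h − z = 94.46 − 86.06 = 8.40 m.
P = ρgψ = 1012 × 9.81 × 8.40 = 83393 Pa ≈ 83.4 kPa.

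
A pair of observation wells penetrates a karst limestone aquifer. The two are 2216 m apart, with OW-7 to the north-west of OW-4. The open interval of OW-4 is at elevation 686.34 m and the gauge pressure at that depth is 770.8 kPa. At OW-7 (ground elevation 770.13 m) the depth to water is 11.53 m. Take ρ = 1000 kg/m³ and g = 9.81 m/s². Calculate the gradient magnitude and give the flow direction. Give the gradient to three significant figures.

Pressure head at OW-4: ψ = P/(ρg) = 770.8×1000 / (1000 × 9.81) = 78.57 m.
Total head at OW-4: h = z + ψ = 686.34 + 78.57 = 764.91 m.
Total head at OW-7: h = 770.13 − 11.53 = 758.60 m.
Head difference: h(OW-4) − h(OW-7) = 764.91 − 758.60 = 6.31 m.
Hydraulic gradient: i = |Δh| / L = 6.31 / 2216 = 0.00285.
Flow is from higher to lower head: from OW-4 toward OW-7, i.e. toward the north-west.

i ≈ 0.00285; groundwater flows toward the north-west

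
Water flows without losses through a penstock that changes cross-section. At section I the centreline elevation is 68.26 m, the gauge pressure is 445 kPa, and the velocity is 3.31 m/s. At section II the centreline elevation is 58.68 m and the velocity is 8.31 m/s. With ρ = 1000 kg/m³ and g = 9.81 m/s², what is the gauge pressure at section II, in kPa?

P₂ ≈ 510 kPa

Pressure head at I: ψ₁ = P₁/(ρg) = 445×1000 / (1000 × 9.81) = 45.36 m.
Velocity heads: v₁²/2g = 3.31²/19.62 = 0.558 m; v₂²/2g = 8.31²/19.62 = 3.520 m.
Total head H = z₁ + ψ₁ + v₁²/2g = 68.26 + 45.36 + 0.558 = 114.18 m.
ψ₂ = H − z₂ − v₂²/2g = 114.18 − 58.68 − 3.520 = 51.98 m.
P₂ = ρgψ₂ = 1000 × 9.81 × 51.98 ≈ 510 kPa.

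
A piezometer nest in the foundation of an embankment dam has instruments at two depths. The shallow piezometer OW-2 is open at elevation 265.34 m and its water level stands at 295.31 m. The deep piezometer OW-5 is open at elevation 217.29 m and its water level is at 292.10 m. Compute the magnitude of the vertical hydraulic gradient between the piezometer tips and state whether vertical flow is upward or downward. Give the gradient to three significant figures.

|i_v| ≈ 0.0668; vertical flow is downward

Total head at OW-2: h = 295.31 m (water level in the standpipe).
Total head at OW-5: h = 292.10 m.
Δh = h(OW-2) − h(OW-5) = 295.31 − 292.10 = 3.21 m.
Vertical separation Δz = 265.34 − 217.29 = 48.05 m.
|i_v| = |Δh| / Δz = 3.21 / 48.05 = 0.0668.
Head is higher in the shallow piezometer, so vertical flow is downward (recharge condition).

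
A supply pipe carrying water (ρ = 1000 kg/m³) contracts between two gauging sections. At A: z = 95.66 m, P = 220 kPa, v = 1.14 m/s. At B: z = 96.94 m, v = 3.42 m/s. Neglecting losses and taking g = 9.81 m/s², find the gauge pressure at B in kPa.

Pressure head at A: ψ₁ = P₁/(ρg) = 220×1000 / (1000 × 9.81) = 22.43 m.
Velocity heads: v₁²/2g = 1.14²/19.62 = 0.066 m; v₂²/2g = 3.42²/19.62 = 0.596 m.
Total head H = z₁ + ψ₁ + v₁²/2g = 95.66 + 22.43 + 0.066 = 118.16 m.
ψ₂ = H − z₂ − v₂²/2g = 118.16 − 96.94 − 0.596 = 20.62 m.
P₂ = ρgψ₂ = 1000 × 9.81 × 20.62 ≈ 202 kPa.

P₂ ≈ 202 kPa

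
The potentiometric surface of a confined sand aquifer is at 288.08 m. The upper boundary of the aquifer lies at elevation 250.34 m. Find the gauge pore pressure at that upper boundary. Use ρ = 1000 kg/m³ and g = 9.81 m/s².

Pressure head at the aquifer top: ψ = h − z = 288.08 − 250.34 = 37.74 m.
P = ρgψ = 1000 × 9.81 × 37.74 = 370229 Pa ≈ 370 kPa.

P ≈ 370 kPa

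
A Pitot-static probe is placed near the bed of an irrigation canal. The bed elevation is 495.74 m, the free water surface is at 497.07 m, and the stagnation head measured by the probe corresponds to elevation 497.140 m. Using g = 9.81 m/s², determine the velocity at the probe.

v ≈ 1.17 m/s

Near the bed, under hydrostatic conditions, the piezometric head (z + ψ) equals the free-surface elevation, 497.07 m.
Velocity head = total − piezometric = 497.140 − 497.07 = 0.070 m.
v = √(2g·h_v) = √(2 × 9.81 × 0.070) = 1.17 m/s.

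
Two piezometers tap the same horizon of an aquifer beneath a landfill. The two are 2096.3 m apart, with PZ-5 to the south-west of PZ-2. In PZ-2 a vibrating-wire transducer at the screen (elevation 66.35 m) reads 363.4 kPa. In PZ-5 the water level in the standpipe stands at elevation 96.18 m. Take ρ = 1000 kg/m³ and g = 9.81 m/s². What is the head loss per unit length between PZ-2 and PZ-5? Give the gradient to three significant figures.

Pressure head at PZ-2: ψ = P/(ρg) = 363.4×1000 / (1000 × 9.81) = 37.04 m.
Total head at PZ-2: h = z + ψ = 66.35 + 37.04 = 103.39 m.
Total head at PZ-5: h = 96.18 m (water level in the piezometer is the total head).
Head difference: h(PZ-2) − h(PZ-5) = 103.39 − 96.18 = 7.21 m.
Hydraulic gradient: i = |Δh| / L = 7.21 / 2096.3 = 0.00344.

i ≈ 0.00344 m/m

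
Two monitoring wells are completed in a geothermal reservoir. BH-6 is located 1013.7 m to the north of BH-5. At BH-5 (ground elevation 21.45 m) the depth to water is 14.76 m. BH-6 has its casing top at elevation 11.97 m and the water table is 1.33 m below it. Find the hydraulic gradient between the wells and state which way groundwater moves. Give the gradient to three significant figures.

i ≈ 0.00390; groundwater flows toward the south

Total head at BH-5: h = 21.45 − 14.76 = 6.69 m.
Total head at BH-6: h = 11.97 − 1.33 = 10.64 m.
Head difference: h(BH-5) − h(BH-6) = 6.69 − 10.64 = -3.95 m.
Hydraulic gradient: i = |Δh| / L = 3.95 / 1013.7 = 0.00390.
Flow is from higher to lower head: from BH-6 toward BH-5, i.e. toward the south.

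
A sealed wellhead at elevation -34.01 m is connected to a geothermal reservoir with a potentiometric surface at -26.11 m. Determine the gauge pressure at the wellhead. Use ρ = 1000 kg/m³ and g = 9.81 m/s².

Head above the cap: Δh = -26.11 − (-34.01) = 7.90 m.
P = ρgΔh = 1000 × 9.81 × 7.90 = 77499 Pa ≈ 77.5 kPa.

P ≈ 77.5 kPa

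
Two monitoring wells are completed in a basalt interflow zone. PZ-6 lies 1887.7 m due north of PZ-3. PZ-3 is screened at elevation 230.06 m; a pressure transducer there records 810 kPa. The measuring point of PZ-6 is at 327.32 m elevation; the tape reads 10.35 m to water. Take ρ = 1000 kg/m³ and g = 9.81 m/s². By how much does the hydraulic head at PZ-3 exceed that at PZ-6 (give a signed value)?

Δh ≈ -4.34 m

Pressure head at PZ-3: ψ = P/(ρg) = 810×1000 / (1000 × 9.81) = 82.57 m.
Total head at PZ-3: h = z + ψ = 230.06 + 82.57 = 312.63 m.
Total head at PZ-6: h = 327.32 − 10.35 = 316.97 m.
Head difference: h(PZ-3) − h(PZ-6) = 312.63 − 316.97 = -4.34 m.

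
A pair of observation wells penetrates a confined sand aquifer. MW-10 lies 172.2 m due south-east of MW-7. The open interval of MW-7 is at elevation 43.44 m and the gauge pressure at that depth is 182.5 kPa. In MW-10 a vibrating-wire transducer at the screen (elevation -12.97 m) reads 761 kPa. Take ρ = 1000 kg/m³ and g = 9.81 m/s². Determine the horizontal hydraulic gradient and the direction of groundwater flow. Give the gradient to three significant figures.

i ≈ 0.0149; groundwater flows toward the north-west

Pressure head at MW-7: ψ = P/(ρg) = 182.5×1000 / (1000 × 9.81) = 18.60 m.
Total head at MW-7: h = z + ψ = 43.44 + 18.60 = 62.04 m.
Pressure head at MW-10: ψ = P/(ρg) = 761×1000 / (1000 × 9.81) = 77.57 m.
Total head at MW-10: h = z + ψ = -12.97 + 77.57 = 64.60 m.
Head difference: h(MW-7) − h(MW-10) = 62.04 − 64.60 = -2.56 m.
Hydraulic gradient: i = |Δh| / L = 2.56 / 172.2 = 0.0149.
Flow is from higher to lower head: from MW-10 toward MW-7, i.e. toward the north-west.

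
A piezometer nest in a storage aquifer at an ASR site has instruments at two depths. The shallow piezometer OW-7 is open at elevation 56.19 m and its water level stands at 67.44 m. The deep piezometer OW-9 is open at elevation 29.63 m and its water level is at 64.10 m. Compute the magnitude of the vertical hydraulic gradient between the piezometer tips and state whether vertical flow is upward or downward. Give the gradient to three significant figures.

Total head at OW-7: h = 67.44 m (water level in the standpipe).
Total head at OW-9: h = 64.10 m.
Δh = h(OW-7) − h(OW-9) = 67.44 − 64.10 = 3.34 m.
Vertical separation Δz = 56.19 − 29.63 = 26.56 m.
|i_v| = |Δh| / Δz = 3.34 / 26.56 = 0.126.
Head is higher in the shallow piezometer, so vertical flow is downward (recharge condition).

|i_v| ≈ 0.126; vertical flow is downward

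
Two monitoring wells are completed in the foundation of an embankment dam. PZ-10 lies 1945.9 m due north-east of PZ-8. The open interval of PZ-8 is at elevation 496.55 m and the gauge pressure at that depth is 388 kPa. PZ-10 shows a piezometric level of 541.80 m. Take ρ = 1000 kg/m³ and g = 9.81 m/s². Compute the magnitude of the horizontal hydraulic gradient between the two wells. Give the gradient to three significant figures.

Pressure head at PZ-8: ψ = P/(ρg) = 388×1000 / (1000 × 9.81) = 39.55 m.
Total head at PZ-8: h = z + ψ = 496.55 + 39.55 = 536.10 m.
Total head at PZ-10: h = 541.80 m (water level in the piezometer is the total head).
Head difference: h(PZ-8) − h(PZ-10) = 536.10 − 541.80 = -5.70 m.
Hydraulic gradient: i = |Δh| / L = 5.70 / 1945.9 = 0.00293.

i ≈ 0.00293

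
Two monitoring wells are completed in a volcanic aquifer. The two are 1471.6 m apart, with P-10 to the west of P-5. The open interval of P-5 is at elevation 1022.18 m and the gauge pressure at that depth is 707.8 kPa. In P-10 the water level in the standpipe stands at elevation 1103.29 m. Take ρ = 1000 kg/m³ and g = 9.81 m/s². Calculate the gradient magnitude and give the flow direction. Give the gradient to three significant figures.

Pressure head at P-5: ψ = P/(ρg) = 707.8×1000 / (1000 × 9.81) = 72.15 m.
Total head at P-5: h = z + ψ = 1022.18 + 72.15 = 1094.33 m.
Total head at P-10: h = 1103.29 m (water level in the piezometer is the total head).
Head difference: h(P-5) − h(P-10) = 1094.33 − 1103.29 = -8.96 m.
Hydraulic gradient: i = |Δh| / L = 8.96 / 1471.6 = 0.00609.
Flow is from higher to lower head: from P-10 toward P-5, i.e. toward the east.

i ≈ 0.00609; groundwater flows toward the east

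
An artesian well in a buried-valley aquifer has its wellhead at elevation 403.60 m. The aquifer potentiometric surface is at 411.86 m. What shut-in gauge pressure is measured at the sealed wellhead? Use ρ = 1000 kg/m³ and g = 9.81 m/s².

Head above the cap: Δh = 411.86 − 403.60 = 8.26 m.
P = ρgΔh = 1000 × 9.81 × 8.26 = 81031 Pa ≈ 81.0 kPa.

P ≈ 81.0 kPa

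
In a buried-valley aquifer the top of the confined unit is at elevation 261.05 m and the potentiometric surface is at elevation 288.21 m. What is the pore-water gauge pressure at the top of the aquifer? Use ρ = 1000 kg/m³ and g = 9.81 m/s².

P ≈ 266 kPa

Pressure head at the aquifer top: ψ = h − z = 288.21 − 261.05 = 27.16 m.
P = ρgψ = 1000 × 9.81 × 27.16 = 266440 Pa ≈ 266 kPa.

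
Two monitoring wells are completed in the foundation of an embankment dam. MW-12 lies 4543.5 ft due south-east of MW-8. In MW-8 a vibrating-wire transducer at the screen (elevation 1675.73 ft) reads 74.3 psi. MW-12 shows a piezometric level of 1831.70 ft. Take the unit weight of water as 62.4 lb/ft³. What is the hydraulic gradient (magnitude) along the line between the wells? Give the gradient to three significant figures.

i ≈ 0.00341

Pressure head at MW-8: ψ = 144·P/γ = 144 × 74.3 / 62.4 = 171.46 ft.
Total head at MW-8: h = z + ψ = 1675.73 + 171.46 = 1847.19 ft.
Total head at MW-12: h = 1831.70 ft (water level in the piezometer is the total head).
Head difference: h(MW-8) − h(MW-12) = 1847.19 − 1831.70 = 15.49 ft.
Hydraulic gradient: i = |Δh| / L = 15.49 / 4543.5 = 0.00341.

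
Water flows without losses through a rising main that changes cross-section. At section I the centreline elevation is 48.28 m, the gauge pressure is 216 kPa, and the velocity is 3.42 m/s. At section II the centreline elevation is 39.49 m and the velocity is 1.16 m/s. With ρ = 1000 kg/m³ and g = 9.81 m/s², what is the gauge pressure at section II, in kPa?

P₂ ≈ 307 kPa

Pressure head at I: ψ₁ = P₁/(ρg) = 216×1000 / (1000 × 9.81) = 22.02 m.
Velocity heads: v₁²/2g = 3.42²/19.62 = 0.596 m; v₂²/2g = 1.16²/19.62 = 0.069 m.
Total head H = z₁ + ψ₁ + v₁²/2g = 48.28 + 22.02 + 0.596 = 70.90 m.
ψ₂ = H − z₂ − v₂²/2g = 70.90 − 39.49 − 0.069 = 31.34 m.
P₂ = ρgψ₂ = 1000 × 9.81 × 31.34 ≈ 307 kPa.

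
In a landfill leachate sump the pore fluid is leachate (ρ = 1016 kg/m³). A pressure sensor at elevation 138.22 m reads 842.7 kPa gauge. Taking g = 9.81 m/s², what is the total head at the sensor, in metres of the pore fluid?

ψ = P/(ρg) = 842.7×1000 / (1016 × 9.81) = 84.55 m.
h = z + ψ = 138.22 + 84.55 = 222.77 m.

h ≈ 222.77 m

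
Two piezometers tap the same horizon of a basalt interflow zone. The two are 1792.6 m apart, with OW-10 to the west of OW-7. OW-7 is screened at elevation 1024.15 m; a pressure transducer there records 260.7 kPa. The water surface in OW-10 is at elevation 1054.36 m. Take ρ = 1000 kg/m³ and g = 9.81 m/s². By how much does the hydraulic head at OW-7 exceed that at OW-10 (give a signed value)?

Δh ≈ -3.64 m

Pressure head at OW-7: ψ = P/(ρg) = 260.7×1000 / (1000 × 9.81) = 26.57 m.
Total head at OW-7: h = z + ψ = 1024.15 + 26.57 = 1050.72 m.
Total head at OW-10: h = 1054.36 m (water level in the piezometer is the total head).
Head difference: h(OW-7) − h(OW-10) = 1050.72 − 1054.36 = -3.64 m.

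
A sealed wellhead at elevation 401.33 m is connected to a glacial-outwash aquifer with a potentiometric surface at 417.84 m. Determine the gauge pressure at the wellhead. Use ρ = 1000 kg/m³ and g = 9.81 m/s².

P ≈ 162 kPa

Head above the cap: Δh = 417.84 − 401.33 = 16.51 m.
P = ρgΔh = 1000 × 9.81 × 16.51 = 161963 Pa ≈ 162 kPa.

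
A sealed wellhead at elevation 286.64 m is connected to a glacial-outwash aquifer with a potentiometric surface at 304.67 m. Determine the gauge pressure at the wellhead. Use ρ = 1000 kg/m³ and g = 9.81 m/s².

Head above the cap: Δh = 304.67 − 286.64 = 18.03 m.
P = ρgΔh = 1000 × 9.81 × 18.03 = 176874 Pa ≈ 177 kPa.

P ≈ 177 kPa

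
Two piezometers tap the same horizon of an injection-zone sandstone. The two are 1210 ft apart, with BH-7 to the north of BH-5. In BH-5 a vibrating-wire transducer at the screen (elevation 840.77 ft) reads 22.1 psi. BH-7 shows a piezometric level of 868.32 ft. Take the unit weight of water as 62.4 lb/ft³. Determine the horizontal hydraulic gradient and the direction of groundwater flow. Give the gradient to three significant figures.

i ≈ 0.0194; groundwater flows toward the north

Pressure head at BH-5: ψ = 144·P/γ = 144 × 22.1 / 62.4 = 51.00 ft.
Total head at BH-5: h = z + ψ = 840.77 + 51.00 = 891.77 ft.
Total head at BH-7: h = 868.32 ft (water level in the piezometer is the total head).
Head difference: h(BH-5) − h(BH-7) = 891.77 − 868.32 = 23.45 ft.
Hydraulic gradient: i = |Δh| / L = 23.45 / 1210 = 0.0194.
Flow is from higher to lower head: from BH-5 toward BH-7, i.e. toward the north.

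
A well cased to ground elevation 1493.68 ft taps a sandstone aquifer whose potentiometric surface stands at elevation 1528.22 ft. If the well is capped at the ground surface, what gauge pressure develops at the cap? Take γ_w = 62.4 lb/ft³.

Head above the cap: Δh = 1528.22 − 1493.68 = 34.54 ft.
P = γΔh/144 = 62.4 × 34.54 / 144 = 15.0 psi.

P ≈ 15.0 psi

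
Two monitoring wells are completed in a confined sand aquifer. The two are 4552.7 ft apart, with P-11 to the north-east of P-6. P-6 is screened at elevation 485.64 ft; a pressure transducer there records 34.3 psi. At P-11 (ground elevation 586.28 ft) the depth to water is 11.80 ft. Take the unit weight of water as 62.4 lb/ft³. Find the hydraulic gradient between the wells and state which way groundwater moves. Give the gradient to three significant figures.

Pressure head at P-6: ψ = 144·P/γ = 144 × 34.3 / 62.4 = 79.15 ft.
Total head at P-6: h = z + ψ = 485.64 + 79.15 = 564.79 ft.
Total head at P-11: h = 586.28 − 11.80 = 574.48 ft.
Head difference: h(P-6) − h(P-11) = 564.79 − 574.48 = -9.69 ft.
Hydraulic gradient: i = |Δh| / L = 9.69 / 4552.7 = 0.00213.
Flow is from higher to lower head: from P-11 toward P-6, i.e. toward the south-west.

i ≈ 0.00213; groundwater flows toward the south-west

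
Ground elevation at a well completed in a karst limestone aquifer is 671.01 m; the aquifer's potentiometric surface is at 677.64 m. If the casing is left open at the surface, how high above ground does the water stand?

≈ 6.63 m above ground

Water rises to the potentiometric surface, so the rise above ground = 677.64 − 671.01 = 6.63 m.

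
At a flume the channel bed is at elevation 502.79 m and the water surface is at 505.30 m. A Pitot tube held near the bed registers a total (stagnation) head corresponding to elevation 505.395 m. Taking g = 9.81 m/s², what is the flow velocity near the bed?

v ≈ 1.37 m/s

Near the bed, under hydrostatic conditions, the piezometric head (z + ψ) equals the free-surface elevation, 505.30 m.
Velocity head = total − piezometric = 505.395 − 505.30 = 0.095 m.
v = √(2g·h_v) = √(2 × 9.81 × 0.095) = 1.37 m/s.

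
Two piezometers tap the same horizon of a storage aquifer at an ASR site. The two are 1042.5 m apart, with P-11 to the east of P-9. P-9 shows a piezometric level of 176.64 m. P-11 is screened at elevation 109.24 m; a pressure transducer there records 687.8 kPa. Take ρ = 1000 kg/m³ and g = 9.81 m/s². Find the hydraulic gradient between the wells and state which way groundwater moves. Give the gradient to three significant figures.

i ≈ 0.00260; groundwater flows toward the west

Total head at P-9: h = 176.64 m (water level in the piezometer is the total head).
Pressure head at P-11: ψ = P/(ρg) = 687.8×1000 / (1000 × 9.81) = 70.11 m.
Total head at P-11: h = z + ψ = 109.24 + 70.11 = 179.35 m.
Head difference: h(P-9) − h(P-11) = 176.64 − 179.35 = -2.71 m.
Hydraulic gradient: i = |Δh| / L = 2.71 / 1042.5 = 0.00260.
Flow is from higher to lower head: from P-11 toward P-9, i.e. toward the west.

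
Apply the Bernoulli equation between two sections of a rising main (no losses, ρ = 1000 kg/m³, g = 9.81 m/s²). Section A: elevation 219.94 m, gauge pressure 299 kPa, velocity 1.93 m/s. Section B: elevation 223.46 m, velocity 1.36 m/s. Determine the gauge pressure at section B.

P₂ ≈ 265 kPa

Pressure head at A: ψ₁ = P₁/(ρg) = 299×1000 / (1000 × 9.81) = 30.48 m.
Velocity heads: v₁²/2g = 1.93²/19.62 = 0.190 m; v₂²/2g = 1.36²/19.62 = 0.094 m.
Total head H = z₁ + ψ₁ + v₁²/2g = 219.94 + 30.48 + 0.190 = 250.61 m.
ψ₂ = H − z₂ − v₂²/2g = 250.61 − 223.46 − 0.094 = 27.06 m.
P₂ = ρgψ₂ = 1000 × 9.81 × 27.06 ≈ 265 kPa.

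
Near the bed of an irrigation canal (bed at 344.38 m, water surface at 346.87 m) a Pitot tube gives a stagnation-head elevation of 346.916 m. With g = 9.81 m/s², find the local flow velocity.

v ≈ 0.950 m/s

Near the bed, under hydrostatic conditions, the piezometric head (z + ψ) equals the free-surface elevation, 346.87 m.
Velocity head = total − piezometric = 346.916 − 346.87 = 0.046 m.
v = √(2g·h_v) = √(2 × 9.81 × 0.046) = 0.950 m/s.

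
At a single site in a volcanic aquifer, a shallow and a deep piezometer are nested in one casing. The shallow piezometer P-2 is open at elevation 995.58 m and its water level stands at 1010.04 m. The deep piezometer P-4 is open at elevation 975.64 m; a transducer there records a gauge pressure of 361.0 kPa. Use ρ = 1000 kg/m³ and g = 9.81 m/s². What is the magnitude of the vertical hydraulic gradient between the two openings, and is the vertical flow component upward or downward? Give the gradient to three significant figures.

|i_v| ≈ 0.120; vertical flow is upward

Total head at P-2: h = 1010.04 m (water level in the standpipe).
Pressure head at P-4: ψ = P/(ρg) = 361.0×1000 / (1000 × 9.81) = 36.80 m.
Total head at P-4: h = z + ψ = 975.64 + 36.80 = 1012.44 m.
Δh = h(P-2) − h(P-4) = 1010.04 − 1012.44 = -2.40 m.
Vertical separation Δz = 995.58 − 975.64 = 19.94 m.
|i_v| = |Δh| / Δz = 2.40 / 19.94 = 0.120.
Head is higher in the deep piezometer, so vertical flow is upward (discharge condition).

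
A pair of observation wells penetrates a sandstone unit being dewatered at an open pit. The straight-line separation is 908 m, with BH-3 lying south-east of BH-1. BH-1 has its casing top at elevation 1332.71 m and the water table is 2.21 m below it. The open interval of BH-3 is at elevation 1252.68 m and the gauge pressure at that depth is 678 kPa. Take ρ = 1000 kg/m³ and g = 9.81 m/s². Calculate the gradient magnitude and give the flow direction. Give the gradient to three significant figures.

Total head at BH-1: h = 1332.71 − 2.21 = 1330.50 m.
Pressure head at BH-3: ψ = P/(ρg) = 678×1000 / (1000 × 9.81) = 69.11 m.
Total head at BH-3: h = z + ψ = 1252.68 + 69.11 = 1321.79 m.
Head difference: h(BH-1) − h(BH-3) = 1330.50 − 1321.79 = 8.71 m.
Hydraulic gradient: i = |Δh| / L = 8.71 / 908 = 0.00959.
Flow is from higher to lower head: from BH-1 toward BH-3, i.e. toward the south-east.

i ≈ 0.00959; groundwater flows toward the south-east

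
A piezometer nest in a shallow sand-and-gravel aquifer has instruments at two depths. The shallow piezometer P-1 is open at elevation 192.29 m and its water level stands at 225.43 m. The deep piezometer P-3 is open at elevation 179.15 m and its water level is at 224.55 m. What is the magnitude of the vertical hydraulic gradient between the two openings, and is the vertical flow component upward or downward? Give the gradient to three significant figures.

|i_v| ≈ 0.0670; vertical flow is downward

Total head at P-1: h = 225.43 m (water level in the standpipe).
Total head at P-3: h = 224.55 m.
Δh = h(P-1) − h(P-3) = 225.43 − 224.55 = 0.88 m.
Vertical separation Δz = 192.29 − 179.15 = 13.14 m.
|i_v| = |Δh| / Δz = 0.88 / 13.14 = 0.0670.
Head is higher in the shallow piezometer, so vertical flow is downward (recharge condition).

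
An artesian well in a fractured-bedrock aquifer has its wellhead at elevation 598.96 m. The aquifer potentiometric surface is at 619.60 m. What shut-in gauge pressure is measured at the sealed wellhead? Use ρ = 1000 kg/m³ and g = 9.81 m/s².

Head above the cap: Δh = 619.60 − 598.96 = 20.64 m.
P = ρgΔh = 1000 × 9.81 × 20.64 = 202478 Pa ≈ 202 kPa.

P ≈ 202 kPa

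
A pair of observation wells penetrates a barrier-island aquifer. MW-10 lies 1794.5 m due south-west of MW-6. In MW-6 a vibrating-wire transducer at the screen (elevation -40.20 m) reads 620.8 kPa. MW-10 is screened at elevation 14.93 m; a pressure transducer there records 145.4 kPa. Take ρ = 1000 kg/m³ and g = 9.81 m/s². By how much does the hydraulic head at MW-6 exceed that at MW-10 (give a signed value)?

Δh ≈ -6.67 m

Pressure head at MW-6: ψ = P/(ρg) = 620.8×1000 / (1000 × 9.81) = 63.28 m.
Total head at MW-6: h = z + ψ = -40.20 + 63.28 = 23.08 m.
Pressure head at MW-10: ψ = P/(ρg) = 145.4×1000 / (1000 × 9.81) = 14.82 m.
Total head at MW-10: h = z + ψ = 14.93 + 14.82 = 29.75 m.
Head difference: h(MW-6) − h(MW-10) = 23.08 − 29.75 = -6.67 m.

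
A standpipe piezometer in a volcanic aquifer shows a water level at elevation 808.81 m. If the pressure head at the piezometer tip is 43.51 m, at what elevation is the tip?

z = h − ψ = 808.81 − 43.51 = 765.30 m.

z ≈ 765.30 m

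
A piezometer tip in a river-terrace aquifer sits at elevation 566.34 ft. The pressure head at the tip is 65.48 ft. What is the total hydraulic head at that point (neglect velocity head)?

h ≈ 631.82 ft

h = z + ψ = 566.34 + 65.48 = 631.82 ft.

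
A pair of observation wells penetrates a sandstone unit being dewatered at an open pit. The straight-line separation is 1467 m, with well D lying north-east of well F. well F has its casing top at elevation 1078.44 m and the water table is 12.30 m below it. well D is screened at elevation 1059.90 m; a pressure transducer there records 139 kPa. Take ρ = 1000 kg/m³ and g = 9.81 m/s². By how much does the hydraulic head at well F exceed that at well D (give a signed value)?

Δh ≈ -7.93 m

Total head at well F: h = 1078.44 − 12.30 = 1066.14 m.
Pressure head at well D: ψ = P/(ρg) = 139×1000 / (1000 × 9.81) = 14.17 m.
Total head at well D: h = z + ψ = 1059.90 + 14.17 = 1074.07 m.
Head difference: h(well F) − h(well D) = 1066.14 − 1074.07 = -7.93 m.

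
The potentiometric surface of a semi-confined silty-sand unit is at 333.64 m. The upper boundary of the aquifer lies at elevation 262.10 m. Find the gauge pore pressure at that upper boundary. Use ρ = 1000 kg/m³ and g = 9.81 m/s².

Pressure head at the aquifer top: ψ = h − z = 333.64 − 262.10 = 71.54 m.
P = ρgψ = 1000 × 9.81 × 71.54 = 701807 Pa ≈ 702 kPa.

P ≈ 702 kPa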